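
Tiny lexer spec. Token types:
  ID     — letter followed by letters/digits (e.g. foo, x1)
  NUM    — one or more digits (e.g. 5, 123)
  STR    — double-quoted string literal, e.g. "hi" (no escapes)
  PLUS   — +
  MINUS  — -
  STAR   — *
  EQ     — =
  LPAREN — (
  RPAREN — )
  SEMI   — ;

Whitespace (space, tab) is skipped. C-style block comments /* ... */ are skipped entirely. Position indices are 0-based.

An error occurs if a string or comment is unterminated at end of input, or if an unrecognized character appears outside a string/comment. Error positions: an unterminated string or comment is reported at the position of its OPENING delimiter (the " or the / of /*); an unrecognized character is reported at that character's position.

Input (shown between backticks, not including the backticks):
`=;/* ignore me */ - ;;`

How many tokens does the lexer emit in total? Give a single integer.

pos=0: emit EQ '='
pos=1: emit SEMI ';'
pos=2: enter COMMENT mode (saw '/*')
exit COMMENT mode (now at pos=17)
pos=18: emit MINUS '-'
pos=20: emit SEMI ';'
pos=21: emit SEMI ';'
DONE. 5 tokens: [EQ, SEMI, MINUS, SEMI, SEMI]

Answer: 5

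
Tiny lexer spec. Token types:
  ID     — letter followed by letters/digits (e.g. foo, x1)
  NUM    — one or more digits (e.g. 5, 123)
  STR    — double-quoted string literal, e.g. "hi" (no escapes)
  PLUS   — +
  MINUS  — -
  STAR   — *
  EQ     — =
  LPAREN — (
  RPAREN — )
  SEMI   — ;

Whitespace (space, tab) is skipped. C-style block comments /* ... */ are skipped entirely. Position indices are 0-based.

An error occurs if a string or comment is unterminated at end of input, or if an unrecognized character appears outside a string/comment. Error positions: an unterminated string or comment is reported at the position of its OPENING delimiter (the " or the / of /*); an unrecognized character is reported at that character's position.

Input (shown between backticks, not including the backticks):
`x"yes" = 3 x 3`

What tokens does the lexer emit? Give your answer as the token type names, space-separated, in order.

Answer: ID STR EQ NUM ID NUM

Derivation:
pos=0: emit ID 'x' (now at pos=1)
pos=1: enter STRING mode
pos=1: emit STR "yes" (now at pos=6)
pos=7: emit EQ '='
pos=9: emit NUM '3' (now at pos=10)
pos=11: emit ID 'x' (now at pos=12)
pos=13: emit NUM '3' (now at pos=14)
DONE. 6 tokens: [ID, STR, EQ, NUM, ID, NUM]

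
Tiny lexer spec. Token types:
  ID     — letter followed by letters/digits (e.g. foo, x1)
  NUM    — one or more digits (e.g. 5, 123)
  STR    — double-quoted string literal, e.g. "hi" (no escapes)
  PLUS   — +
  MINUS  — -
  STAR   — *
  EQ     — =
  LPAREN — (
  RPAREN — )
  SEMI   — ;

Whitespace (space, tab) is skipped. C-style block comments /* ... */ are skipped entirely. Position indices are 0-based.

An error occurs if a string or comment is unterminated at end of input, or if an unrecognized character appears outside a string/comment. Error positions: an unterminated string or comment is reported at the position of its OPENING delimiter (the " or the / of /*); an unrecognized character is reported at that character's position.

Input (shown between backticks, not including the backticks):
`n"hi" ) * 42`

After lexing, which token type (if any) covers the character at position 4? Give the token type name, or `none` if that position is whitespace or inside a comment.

pos=0: emit ID 'n' (now at pos=1)
pos=1: enter STRING mode
pos=1: emit STR "hi" (now at pos=5)
pos=6: emit RPAREN ')'
pos=8: emit STAR '*'
pos=10: emit NUM '42' (now at pos=12)
DONE. 5 tokens: [ID, STR, RPAREN, STAR, NUM]
Position 4: char is '"' -> STR

Answer: STR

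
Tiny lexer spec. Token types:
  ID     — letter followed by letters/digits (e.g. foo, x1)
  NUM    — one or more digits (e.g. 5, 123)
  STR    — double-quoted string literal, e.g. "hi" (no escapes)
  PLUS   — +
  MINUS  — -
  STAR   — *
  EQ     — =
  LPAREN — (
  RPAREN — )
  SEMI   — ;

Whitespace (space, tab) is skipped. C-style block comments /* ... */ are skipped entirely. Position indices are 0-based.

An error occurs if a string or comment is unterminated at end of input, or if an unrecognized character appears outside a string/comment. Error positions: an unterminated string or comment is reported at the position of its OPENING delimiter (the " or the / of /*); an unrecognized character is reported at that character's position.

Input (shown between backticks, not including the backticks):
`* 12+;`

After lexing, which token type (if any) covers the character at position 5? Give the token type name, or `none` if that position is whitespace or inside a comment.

Answer: SEMI

Derivation:
pos=0: emit STAR '*'
pos=2: emit NUM '12' (now at pos=4)
pos=4: emit PLUS '+'
pos=5: emit SEMI ';'
DONE. 4 tokens: [STAR, NUM, PLUS, SEMI]
Position 5: char is ';' -> SEMI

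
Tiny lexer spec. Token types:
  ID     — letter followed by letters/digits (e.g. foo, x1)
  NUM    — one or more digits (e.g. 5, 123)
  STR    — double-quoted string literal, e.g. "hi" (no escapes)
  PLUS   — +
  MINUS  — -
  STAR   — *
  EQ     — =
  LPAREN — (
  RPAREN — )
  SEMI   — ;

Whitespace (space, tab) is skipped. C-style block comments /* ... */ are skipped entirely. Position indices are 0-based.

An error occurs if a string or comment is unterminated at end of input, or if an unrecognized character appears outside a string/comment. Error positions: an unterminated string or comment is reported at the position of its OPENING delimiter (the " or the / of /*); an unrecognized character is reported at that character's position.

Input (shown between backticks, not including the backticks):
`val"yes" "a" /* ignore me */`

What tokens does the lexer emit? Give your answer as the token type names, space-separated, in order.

Answer: ID STR STR

Derivation:
pos=0: emit ID 'val' (now at pos=3)
pos=3: enter STRING mode
pos=3: emit STR "yes" (now at pos=8)
pos=9: enter STRING mode
pos=9: emit STR "a" (now at pos=12)
pos=13: enter COMMENT mode (saw '/*')
exit COMMENT mode (now at pos=28)
DONE. 3 tokens: [ID, STR, STR]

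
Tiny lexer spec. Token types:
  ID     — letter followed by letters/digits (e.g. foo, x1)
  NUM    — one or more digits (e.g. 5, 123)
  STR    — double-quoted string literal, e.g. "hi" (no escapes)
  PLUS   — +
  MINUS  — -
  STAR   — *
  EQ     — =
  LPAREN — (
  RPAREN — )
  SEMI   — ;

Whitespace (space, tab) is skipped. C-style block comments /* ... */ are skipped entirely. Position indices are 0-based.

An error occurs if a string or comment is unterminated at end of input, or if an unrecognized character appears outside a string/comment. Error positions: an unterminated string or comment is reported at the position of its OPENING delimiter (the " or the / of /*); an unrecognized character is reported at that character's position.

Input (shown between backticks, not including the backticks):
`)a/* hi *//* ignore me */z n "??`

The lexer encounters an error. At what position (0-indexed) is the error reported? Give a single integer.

pos=0: emit RPAREN ')'
pos=1: emit ID 'a' (now at pos=2)
pos=2: enter COMMENT mode (saw '/*')
exit COMMENT mode (now at pos=10)
pos=10: enter COMMENT mode (saw '/*')
exit COMMENT mode (now at pos=25)
pos=25: emit ID 'z' (now at pos=26)
pos=27: emit ID 'n' (now at pos=28)
pos=29: enter STRING mode
pos=29: ERROR — unterminated string

Answer: 29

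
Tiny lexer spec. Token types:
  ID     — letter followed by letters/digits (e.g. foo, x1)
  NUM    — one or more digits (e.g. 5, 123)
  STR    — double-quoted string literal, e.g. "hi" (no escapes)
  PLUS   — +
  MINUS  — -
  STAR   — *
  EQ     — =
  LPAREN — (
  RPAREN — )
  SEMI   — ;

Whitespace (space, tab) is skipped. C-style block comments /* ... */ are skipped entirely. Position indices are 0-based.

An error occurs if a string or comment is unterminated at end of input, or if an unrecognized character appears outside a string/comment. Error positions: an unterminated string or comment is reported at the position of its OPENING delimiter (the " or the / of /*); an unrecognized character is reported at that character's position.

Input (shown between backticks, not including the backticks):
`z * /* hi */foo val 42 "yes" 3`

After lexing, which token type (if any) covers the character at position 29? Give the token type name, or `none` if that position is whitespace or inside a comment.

Answer: NUM

Derivation:
pos=0: emit ID 'z' (now at pos=1)
pos=2: emit STAR '*'
pos=4: enter COMMENT mode (saw '/*')
exit COMMENT mode (now at pos=12)
pos=12: emit ID 'foo' (now at pos=15)
pos=16: emit ID 'val' (now at pos=19)
pos=20: emit NUM '42' (now at pos=22)
pos=23: enter STRING mode
pos=23: emit STR "yes" (now at pos=28)
pos=29: emit NUM '3' (now at pos=30)
DONE. 7 tokens: [ID, STAR, ID, ID, NUM, STR, NUM]
Position 29: char is '3' -> NUM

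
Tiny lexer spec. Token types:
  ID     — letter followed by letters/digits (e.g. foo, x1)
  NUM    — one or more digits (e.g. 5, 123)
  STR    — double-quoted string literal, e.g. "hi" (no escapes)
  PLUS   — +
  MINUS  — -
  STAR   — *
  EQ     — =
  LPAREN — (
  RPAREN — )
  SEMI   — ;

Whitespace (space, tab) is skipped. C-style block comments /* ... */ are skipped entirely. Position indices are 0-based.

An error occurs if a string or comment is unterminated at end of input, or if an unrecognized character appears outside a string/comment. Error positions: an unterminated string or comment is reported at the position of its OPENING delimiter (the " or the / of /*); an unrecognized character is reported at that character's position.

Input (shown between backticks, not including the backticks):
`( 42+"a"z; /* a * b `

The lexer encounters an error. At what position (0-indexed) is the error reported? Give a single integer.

Answer: 11

Derivation:
pos=0: emit LPAREN '('
pos=2: emit NUM '42' (now at pos=4)
pos=4: emit PLUS '+'
pos=5: enter STRING mode
pos=5: emit STR "a" (now at pos=8)
pos=8: emit ID 'z' (now at pos=9)
pos=9: emit SEMI ';'
pos=11: enter COMMENT mode (saw '/*')
pos=11: ERROR — unterminated comment (reached EOF)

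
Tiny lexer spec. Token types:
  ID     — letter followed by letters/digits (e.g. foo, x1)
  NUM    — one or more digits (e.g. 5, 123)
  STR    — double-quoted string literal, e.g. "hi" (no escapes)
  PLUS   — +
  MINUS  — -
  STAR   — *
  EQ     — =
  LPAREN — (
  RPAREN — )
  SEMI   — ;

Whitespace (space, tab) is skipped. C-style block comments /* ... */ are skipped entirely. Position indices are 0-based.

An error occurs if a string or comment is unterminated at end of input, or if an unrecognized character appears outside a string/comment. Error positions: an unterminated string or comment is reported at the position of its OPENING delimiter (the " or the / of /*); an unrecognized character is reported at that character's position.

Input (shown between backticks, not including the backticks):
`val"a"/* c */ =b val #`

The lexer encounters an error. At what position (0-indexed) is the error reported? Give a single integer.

Answer: 21

Derivation:
pos=0: emit ID 'val' (now at pos=3)
pos=3: enter STRING mode
pos=3: emit STR "a" (now at pos=6)
pos=6: enter COMMENT mode (saw '/*')
exit COMMENT mode (now at pos=13)
pos=14: emit EQ '='
pos=15: emit ID 'b' (now at pos=16)
pos=17: emit ID 'val' (now at pos=20)
pos=21: ERROR — unrecognized char '#'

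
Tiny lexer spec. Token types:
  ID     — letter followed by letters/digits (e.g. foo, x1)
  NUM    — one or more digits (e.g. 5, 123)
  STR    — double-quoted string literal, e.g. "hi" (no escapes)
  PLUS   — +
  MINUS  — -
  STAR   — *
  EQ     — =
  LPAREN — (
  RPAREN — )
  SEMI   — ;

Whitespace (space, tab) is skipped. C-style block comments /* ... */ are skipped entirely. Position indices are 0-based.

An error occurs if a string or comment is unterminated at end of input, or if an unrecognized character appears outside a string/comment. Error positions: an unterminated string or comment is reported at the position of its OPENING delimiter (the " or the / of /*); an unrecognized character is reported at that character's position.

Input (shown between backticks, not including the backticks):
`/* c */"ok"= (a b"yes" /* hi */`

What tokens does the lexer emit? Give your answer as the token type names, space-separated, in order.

pos=0: enter COMMENT mode (saw '/*')
exit COMMENT mode (now at pos=7)
pos=7: enter STRING mode
pos=7: emit STR "ok" (now at pos=11)
pos=11: emit EQ '='
pos=13: emit LPAREN '('
pos=14: emit ID 'a' (now at pos=15)
pos=16: emit ID 'b' (now at pos=17)
pos=17: enter STRING mode
pos=17: emit STR "yes" (now at pos=22)
pos=23: enter COMMENT mode (saw '/*')
exit COMMENT mode (now at pos=31)
DONE. 6 tokens: [STR, EQ, LPAREN, ID, ID, STR]

Answer: STR EQ LPAREN ID ID STR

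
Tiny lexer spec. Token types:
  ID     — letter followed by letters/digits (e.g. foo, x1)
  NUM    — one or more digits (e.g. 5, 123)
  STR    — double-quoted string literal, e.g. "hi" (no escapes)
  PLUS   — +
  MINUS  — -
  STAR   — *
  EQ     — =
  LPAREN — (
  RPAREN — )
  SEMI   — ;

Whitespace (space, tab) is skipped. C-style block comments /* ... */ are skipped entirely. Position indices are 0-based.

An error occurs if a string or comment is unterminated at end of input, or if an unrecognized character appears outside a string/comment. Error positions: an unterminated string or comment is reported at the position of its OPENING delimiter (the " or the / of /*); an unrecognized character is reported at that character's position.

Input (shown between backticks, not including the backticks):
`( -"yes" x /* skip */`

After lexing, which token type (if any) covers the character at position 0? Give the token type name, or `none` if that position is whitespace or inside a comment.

Answer: LPAREN

Derivation:
pos=0: emit LPAREN '('
pos=2: emit MINUS '-'
pos=3: enter STRING mode
pos=3: emit STR "yes" (now at pos=8)
pos=9: emit ID 'x' (now at pos=10)
pos=11: enter COMMENT mode (saw '/*')
exit COMMENT mode (now at pos=21)
DONE. 4 tokens: [LPAREN, MINUS, STR, ID]
Position 0: char is '(' -> LPAREN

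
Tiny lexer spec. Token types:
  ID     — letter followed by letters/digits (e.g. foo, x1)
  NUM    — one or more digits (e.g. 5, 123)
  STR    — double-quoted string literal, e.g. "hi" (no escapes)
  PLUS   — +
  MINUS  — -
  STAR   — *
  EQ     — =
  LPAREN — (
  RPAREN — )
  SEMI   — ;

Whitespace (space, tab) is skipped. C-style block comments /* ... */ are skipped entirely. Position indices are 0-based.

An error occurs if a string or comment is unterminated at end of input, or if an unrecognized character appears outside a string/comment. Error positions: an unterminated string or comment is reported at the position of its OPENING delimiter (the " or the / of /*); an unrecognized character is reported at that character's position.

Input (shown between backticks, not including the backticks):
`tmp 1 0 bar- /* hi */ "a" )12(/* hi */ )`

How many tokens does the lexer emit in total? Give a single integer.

Answer: 10

Derivation:
pos=0: emit ID 'tmp' (now at pos=3)
pos=4: emit NUM '1' (now at pos=5)
pos=6: emit NUM '0' (now at pos=7)
pos=8: emit ID 'bar' (now at pos=11)
pos=11: emit MINUS '-'
pos=13: enter COMMENT mode (saw '/*')
exit COMMENT mode (now at pos=21)
pos=22: enter STRING mode
pos=22: emit STR "a" (now at pos=25)
pos=26: emit RPAREN ')'
pos=27: emit NUM '12' (now at pos=29)
pos=29: emit LPAREN '('
pos=30: enter COMMENT mode (saw '/*')
exit COMMENT mode (now at pos=38)
pos=39: emit RPAREN ')'
DONE. 10 tokens: [ID, NUM, NUM, ID, MINUS, STR, RPAREN, NUM, LPAREN, RPAREN]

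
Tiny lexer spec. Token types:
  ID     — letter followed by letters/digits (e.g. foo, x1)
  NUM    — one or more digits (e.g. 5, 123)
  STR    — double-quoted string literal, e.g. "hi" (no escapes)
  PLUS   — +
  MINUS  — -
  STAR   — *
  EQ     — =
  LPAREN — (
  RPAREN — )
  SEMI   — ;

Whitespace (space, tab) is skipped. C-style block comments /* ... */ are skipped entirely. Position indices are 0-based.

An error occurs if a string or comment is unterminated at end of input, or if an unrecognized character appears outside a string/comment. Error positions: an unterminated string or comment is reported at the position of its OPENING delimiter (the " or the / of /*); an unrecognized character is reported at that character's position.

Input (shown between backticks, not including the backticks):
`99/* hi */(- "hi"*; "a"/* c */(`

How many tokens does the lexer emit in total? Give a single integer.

Answer: 8

Derivation:
pos=0: emit NUM '99' (now at pos=2)
pos=2: enter COMMENT mode (saw '/*')
exit COMMENT mode (now at pos=10)
pos=10: emit LPAREN '('
pos=11: emit MINUS '-'
pos=13: enter STRING mode
pos=13: emit STR "hi" (now at pos=17)
pos=17: emit STAR '*'
pos=18: emit SEMI ';'
pos=20: enter STRING mode
pos=20: emit STR "a" (now at pos=23)
pos=23: enter COMMENT mode (saw '/*')
exit COMMENT mode (now at pos=30)
pos=30: emit LPAREN '('
DONE. 8 tokens: [NUM, LPAREN, MINUS, STR, STAR, SEMI, STR, LPAREN]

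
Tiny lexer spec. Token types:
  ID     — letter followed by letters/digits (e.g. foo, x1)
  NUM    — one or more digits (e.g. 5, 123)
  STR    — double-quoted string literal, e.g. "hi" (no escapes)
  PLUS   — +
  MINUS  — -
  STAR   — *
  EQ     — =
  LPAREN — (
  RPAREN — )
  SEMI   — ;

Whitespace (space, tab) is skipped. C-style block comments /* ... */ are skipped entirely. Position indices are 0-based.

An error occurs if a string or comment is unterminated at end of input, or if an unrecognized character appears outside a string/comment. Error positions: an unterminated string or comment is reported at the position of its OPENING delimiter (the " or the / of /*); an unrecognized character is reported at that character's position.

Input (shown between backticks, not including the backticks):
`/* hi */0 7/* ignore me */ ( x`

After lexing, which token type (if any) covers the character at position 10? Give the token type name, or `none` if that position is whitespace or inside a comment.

pos=0: enter COMMENT mode (saw '/*')
exit COMMENT mode (now at pos=8)
pos=8: emit NUM '0' (now at pos=9)
pos=10: emit NUM '7' (now at pos=11)
pos=11: enter COMMENT mode (saw '/*')
exit COMMENT mode (now at pos=26)
pos=27: emit LPAREN '('
pos=29: emit ID 'x' (now at pos=30)
DONE. 4 tokens: [NUM, NUM, LPAREN, ID]
Position 10: char is '7' -> NUM

Answer: NUM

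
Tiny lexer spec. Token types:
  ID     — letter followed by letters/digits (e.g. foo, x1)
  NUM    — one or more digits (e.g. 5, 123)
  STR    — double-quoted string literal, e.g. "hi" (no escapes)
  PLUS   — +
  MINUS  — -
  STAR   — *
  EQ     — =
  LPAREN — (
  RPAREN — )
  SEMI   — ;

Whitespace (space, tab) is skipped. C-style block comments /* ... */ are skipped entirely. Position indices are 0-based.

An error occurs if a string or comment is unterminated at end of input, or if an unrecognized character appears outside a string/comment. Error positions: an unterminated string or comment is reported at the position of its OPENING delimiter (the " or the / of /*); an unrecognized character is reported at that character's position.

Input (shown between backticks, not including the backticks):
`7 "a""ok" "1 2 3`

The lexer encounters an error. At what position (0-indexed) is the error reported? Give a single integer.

pos=0: emit NUM '7' (now at pos=1)
pos=2: enter STRING mode
pos=2: emit STR "a" (now at pos=5)
pos=5: enter STRING mode
pos=5: emit STR "ok" (now at pos=9)
pos=10: enter STRING mode
pos=10: ERROR — unterminated string

Answer: 10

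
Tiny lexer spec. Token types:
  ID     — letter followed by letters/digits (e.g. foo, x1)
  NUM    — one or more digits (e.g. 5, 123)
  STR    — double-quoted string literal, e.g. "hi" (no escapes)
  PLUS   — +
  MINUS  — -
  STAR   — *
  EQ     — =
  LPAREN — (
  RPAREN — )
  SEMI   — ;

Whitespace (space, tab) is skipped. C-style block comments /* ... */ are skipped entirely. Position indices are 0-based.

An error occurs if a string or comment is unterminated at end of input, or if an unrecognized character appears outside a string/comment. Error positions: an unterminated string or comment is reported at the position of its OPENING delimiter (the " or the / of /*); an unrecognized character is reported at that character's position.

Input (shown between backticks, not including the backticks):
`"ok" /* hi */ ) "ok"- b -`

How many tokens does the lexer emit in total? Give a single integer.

pos=0: enter STRING mode
pos=0: emit STR "ok" (now at pos=4)
pos=5: enter COMMENT mode (saw '/*')
exit COMMENT mode (now at pos=13)
pos=14: emit RPAREN ')'
pos=16: enter STRING mode
pos=16: emit STR "ok" (now at pos=20)
pos=20: emit MINUS '-'
pos=22: emit ID 'b' (now at pos=23)
pos=24: emit MINUS '-'
DONE. 6 tokens: [STR, RPAREN, STR, MINUS, ID, MINUS]

Answer: 6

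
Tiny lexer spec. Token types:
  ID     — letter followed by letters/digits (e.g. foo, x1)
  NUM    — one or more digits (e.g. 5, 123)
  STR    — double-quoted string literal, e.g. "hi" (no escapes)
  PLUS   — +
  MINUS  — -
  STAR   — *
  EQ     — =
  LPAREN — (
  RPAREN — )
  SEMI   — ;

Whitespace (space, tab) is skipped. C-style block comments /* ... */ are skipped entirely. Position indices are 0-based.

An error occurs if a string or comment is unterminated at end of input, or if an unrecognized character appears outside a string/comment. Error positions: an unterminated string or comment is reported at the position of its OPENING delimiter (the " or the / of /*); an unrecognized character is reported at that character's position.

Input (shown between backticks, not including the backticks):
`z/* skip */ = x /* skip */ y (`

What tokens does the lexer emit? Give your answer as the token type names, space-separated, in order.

pos=0: emit ID 'z' (now at pos=1)
pos=1: enter COMMENT mode (saw '/*')
exit COMMENT mode (now at pos=11)
pos=12: emit EQ '='
pos=14: emit ID 'x' (now at pos=15)
pos=16: enter COMMENT mode (saw '/*')
exit COMMENT mode (now at pos=26)
pos=27: emit ID 'y' (now at pos=28)
pos=29: emit LPAREN '('
DONE. 5 tokens: [ID, EQ, ID, ID, LPAREN]

Answer: ID EQ ID ID LPAREN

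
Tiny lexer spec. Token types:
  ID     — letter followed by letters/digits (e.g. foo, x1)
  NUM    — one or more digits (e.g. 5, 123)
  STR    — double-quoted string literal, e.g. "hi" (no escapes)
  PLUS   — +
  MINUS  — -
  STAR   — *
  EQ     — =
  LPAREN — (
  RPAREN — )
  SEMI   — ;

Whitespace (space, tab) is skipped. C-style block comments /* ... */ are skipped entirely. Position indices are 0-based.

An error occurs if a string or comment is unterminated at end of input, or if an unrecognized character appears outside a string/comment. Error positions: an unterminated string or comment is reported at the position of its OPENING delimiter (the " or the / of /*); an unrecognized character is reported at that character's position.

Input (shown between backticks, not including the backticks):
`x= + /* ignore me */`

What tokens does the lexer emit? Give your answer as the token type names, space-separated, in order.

Answer: ID EQ PLUS

Derivation:
pos=0: emit ID 'x' (now at pos=1)
pos=1: emit EQ '='
pos=3: emit PLUS '+'
pos=5: enter COMMENT mode (saw '/*')
exit COMMENT mode (now at pos=20)
DONE. 3 tokens: [ID, EQ, PLUS]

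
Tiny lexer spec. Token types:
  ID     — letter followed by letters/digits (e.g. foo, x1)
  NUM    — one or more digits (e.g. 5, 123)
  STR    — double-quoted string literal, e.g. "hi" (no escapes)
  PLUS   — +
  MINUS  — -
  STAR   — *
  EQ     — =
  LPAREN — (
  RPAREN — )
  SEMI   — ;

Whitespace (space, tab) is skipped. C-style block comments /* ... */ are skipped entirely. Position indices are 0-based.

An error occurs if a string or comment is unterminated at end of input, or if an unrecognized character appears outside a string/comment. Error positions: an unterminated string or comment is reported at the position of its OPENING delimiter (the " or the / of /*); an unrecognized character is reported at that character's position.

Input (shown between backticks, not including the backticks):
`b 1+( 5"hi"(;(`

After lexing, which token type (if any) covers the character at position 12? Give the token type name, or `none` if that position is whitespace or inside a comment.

Answer: SEMI

Derivation:
pos=0: emit ID 'b' (now at pos=1)
pos=2: emit NUM '1' (now at pos=3)
pos=3: emit PLUS '+'
pos=4: emit LPAREN '('
pos=6: emit NUM '5' (now at pos=7)
pos=7: enter STRING mode
pos=7: emit STR "hi" (now at pos=11)
pos=11: emit LPAREN '('
pos=12: emit SEMI ';'
pos=13: emit LPAREN '('
DONE. 9 tokens: [ID, NUM, PLUS, LPAREN, NUM, STR, LPAREN, SEMI, LPAREN]
Position 12: char is ';' -> SEMI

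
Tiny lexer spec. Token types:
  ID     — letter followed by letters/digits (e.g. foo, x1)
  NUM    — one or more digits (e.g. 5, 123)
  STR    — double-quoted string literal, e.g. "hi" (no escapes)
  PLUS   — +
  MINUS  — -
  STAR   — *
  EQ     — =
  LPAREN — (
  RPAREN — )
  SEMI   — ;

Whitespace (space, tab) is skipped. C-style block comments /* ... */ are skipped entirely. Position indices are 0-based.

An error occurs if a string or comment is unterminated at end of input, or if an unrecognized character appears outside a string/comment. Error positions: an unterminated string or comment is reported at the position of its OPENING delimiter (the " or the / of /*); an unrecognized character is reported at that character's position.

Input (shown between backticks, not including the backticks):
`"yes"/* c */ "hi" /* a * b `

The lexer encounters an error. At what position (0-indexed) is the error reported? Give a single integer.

Answer: 18

Derivation:
pos=0: enter STRING mode
pos=0: emit STR "yes" (now at pos=5)
pos=5: enter COMMENT mode (saw '/*')
exit COMMENT mode (now at pos=12)
pos=13: enter STRING mode
pos=13: emit STR "hi" (now at pos=17)
pos=18: enter COMMENT mode (saw '/*')
pos=18: ERROR — unterminated comment (reached EOF)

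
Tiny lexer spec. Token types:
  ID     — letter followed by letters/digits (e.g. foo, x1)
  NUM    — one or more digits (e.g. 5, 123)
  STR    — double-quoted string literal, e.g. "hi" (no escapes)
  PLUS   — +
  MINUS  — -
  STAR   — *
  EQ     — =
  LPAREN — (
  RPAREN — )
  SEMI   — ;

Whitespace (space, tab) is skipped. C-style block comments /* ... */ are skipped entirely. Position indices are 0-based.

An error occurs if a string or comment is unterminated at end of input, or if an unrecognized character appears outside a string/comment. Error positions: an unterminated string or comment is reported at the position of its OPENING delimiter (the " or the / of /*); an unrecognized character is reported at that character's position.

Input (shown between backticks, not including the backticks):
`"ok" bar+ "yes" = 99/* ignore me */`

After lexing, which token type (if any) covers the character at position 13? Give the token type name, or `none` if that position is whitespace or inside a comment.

pos=0: enter STRING mode
pos=0: emit STR "ok" (now at pos=4)
pos=5: emit ID 'bar' (now at pos=8)
pos=8: emit PLUS '+'
pos=10: enter STRING mode
pos=10: emit STR "yes" (now at pos=15)
pos=16: emit EQ '='
pos=18: emit NUM '99' (now at pos=20)
pos=20: enter COMMENT mode (saw '/*')
exit COMMENT mode (now at pos=35)
DONE. 6 tokens: [STR, ID, PLUS, STR, EQ, NUM]
Position 13: char is 's' -> STR

Answer: STR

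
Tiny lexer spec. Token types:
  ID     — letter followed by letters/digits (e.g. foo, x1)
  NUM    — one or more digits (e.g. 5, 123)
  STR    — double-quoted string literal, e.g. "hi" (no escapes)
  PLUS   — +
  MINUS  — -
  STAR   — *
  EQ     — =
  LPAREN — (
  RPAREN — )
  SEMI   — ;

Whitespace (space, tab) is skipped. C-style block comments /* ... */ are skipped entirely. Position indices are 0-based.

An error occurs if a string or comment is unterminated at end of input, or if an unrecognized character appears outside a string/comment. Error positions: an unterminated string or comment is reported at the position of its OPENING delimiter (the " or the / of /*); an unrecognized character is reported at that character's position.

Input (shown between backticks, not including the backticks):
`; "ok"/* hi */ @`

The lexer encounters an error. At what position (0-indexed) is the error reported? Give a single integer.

pos=0: emit SEMI ';'
pos=2: enter STRING mode
pos=2: emit STR "ok" (now at pos=6)
pos=6: enter COMMENT mode (saw '/*')
exit COMMENT mode (now at pos=14)
pos=15: ERROR — unrecognized char '@'

Answer: 15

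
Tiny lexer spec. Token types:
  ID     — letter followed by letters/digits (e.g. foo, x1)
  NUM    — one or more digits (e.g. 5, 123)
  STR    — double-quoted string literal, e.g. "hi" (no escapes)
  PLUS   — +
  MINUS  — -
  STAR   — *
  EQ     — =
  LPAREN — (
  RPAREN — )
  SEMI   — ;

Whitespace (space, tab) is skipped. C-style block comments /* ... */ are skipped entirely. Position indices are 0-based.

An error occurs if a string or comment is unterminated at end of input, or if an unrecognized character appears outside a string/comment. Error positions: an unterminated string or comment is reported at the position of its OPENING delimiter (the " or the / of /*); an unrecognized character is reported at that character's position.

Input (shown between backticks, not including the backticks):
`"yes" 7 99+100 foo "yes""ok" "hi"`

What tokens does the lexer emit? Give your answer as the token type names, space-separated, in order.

pos=0: enter STRING mode
pos=0: emit STR "yes" (now at pos=5)
pos=6: emit NUM '7' (now at pos=7)
pos=8: emit NUM '99' (now at pos=10)
pos=10: emit PLUS '+'
pos=11: emit NUM '100' (now at pos=14)
pos=15: emit ID 'foo' (now at pos=18)
pos=19: enter STRING mode
pos=19: emit STR "yes" (now at pos=24)
pos=24: enter STRING mode
pos=24: emit STR "ok" (now at pos=28)
pos=29: enter STRING mode
pos=29: emit STR "hi" (now at pos=33)
DONE. 9 tokens: [STR, NUM, NUM, PLUS, NUM, ID, STR, STR, STR]

Answer: STR NUM NUM PLUS NUM ID STR STR STR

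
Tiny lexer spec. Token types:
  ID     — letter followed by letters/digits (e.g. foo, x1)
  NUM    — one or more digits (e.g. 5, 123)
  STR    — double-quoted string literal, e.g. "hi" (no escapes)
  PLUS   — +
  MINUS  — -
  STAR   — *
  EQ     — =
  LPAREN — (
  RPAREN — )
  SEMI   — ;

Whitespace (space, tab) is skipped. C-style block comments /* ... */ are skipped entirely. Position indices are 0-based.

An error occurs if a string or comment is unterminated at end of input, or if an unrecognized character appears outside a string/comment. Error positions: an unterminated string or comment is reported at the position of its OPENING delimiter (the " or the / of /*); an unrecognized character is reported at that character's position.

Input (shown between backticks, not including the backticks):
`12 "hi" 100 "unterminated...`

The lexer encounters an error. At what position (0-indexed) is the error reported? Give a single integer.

pos=0: emit NUM '12' (now at pos=2)
pos=3: enter STRING mode
pos=3: emit STR "hi" (now at pos=7)
pos=8: emit NUM '100' (now at pos=11)
pos=12: enter STRING mode
pos=12: ERROR — unterminated string

Answer: 12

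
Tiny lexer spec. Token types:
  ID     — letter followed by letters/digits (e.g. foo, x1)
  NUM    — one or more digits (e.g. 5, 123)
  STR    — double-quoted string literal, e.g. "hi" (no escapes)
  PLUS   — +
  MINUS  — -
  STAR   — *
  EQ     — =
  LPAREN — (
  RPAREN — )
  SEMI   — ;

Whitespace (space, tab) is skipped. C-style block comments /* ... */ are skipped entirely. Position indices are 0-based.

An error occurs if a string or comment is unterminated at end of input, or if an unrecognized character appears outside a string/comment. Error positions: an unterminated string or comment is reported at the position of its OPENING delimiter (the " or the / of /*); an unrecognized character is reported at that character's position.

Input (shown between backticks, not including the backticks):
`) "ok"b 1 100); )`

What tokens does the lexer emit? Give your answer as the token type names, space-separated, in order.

pos=0: emit RPAREN ')'
pos=2: enter STRING mode
pos=2: emit STR "ok" (now at pos=6)
pos=6: emit ID 'b' (now at pos=7)
pos=8: emit NUM '1' (now at pos=9)
pos=10: emit NUM '100' (now at pos=13)
pos=13: emit RPAREN ')'
pos=14: emit SEMI ';'
pos=16: emit RPAREN ')'
DONE. 8 tokens: [RPAREN, STR, ID, NUM, NUM, RPAREN, SEMI, RPAREN]

Answer: RPAREN STR ID NUM NUM RPAREN SEMI RPAREN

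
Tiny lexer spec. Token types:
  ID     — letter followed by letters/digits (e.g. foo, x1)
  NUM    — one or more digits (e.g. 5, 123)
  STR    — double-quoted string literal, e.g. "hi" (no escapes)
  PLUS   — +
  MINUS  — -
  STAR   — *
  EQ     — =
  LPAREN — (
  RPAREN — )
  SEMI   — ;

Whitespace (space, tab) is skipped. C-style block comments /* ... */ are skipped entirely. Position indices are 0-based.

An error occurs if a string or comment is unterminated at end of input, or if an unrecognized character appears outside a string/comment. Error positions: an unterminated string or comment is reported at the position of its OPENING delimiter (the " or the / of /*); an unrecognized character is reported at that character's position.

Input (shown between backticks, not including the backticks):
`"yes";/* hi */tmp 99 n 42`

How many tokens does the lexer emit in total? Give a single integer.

pos=0: enter STRING mode
pos=0: emit STR "yes" (now at pos=5)
pos=5: emit SEMI ';'
pos=6: enter COMMENT mode (saw '/*')
exit COMMENT mode (now at pos=14)
pos=14: emit ID 'tmp' (now at pos=17)
pos=18: emit NUM '99' (now at pos=20)
pos=21: emit ID 'n' (now at pos=22)
pos=23: emit NUM '42' (now at pos=25)
DONE. 6 tokens: [STR, SEMI, ID, NUM, ID, NUM]

Answer: 6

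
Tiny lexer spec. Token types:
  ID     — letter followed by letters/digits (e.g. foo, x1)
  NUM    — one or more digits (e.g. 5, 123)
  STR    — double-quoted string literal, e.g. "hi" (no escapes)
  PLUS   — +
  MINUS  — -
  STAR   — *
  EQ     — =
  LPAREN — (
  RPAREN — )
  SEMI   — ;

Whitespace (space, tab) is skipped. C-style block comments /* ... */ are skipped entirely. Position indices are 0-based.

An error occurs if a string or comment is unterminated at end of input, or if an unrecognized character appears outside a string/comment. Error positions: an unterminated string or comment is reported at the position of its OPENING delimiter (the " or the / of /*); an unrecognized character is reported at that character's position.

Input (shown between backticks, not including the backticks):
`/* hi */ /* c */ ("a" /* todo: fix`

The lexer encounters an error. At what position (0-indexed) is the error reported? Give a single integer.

Answer: 22

Derivation:
pos=0: enter COMMENT mode (saw '/*')
exit COMMENT mode (now at pos=8)
pos=9: enter COMMENT mode (saw '/*')
exit COMMENT mode (now at pos=16)
pos=17: emit LPAREN '('
pos=18: enter STRING mode
pos=18: emit STR "a" (now at pos=21)
pos=22: enter COMMENT mode (saw '/*')
pos=22: ERROR — unterminated comment (reached EOF)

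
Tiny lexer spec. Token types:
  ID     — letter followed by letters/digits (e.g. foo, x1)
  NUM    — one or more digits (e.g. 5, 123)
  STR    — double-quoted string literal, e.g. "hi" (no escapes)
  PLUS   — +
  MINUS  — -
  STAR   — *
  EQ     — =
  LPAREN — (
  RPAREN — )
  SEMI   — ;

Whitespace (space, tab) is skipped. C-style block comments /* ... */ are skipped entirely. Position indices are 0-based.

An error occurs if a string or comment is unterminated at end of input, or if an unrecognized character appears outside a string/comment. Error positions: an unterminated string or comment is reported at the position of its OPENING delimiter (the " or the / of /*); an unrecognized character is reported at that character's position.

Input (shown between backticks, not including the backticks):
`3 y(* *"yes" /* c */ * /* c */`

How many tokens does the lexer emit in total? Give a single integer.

pos=0: emit NUM '3' (now at pos=1)
pos=2: emit ID 'y' (now at pos=3)
pos=3: emit LPAREN '('
pos=4: emit STAR '*'
pos=6: emit STAR '*'
pos=7: enter STRING mode
pos=7: emit STR "yes" (now at pos=12)
pos=13: enter COMMENT mode (saw '/*')
exit COMMENT mode (now at pos=20)
pos=21: emit STAR '*'
pos=23: enter COMMENT mode (saw '/*')
exit COMMENT mode (now at pos=30)
DONE. 7 tokens: [NUM, ID, LPAREN, STAR, STAR, STR, STAR]

Answer: 7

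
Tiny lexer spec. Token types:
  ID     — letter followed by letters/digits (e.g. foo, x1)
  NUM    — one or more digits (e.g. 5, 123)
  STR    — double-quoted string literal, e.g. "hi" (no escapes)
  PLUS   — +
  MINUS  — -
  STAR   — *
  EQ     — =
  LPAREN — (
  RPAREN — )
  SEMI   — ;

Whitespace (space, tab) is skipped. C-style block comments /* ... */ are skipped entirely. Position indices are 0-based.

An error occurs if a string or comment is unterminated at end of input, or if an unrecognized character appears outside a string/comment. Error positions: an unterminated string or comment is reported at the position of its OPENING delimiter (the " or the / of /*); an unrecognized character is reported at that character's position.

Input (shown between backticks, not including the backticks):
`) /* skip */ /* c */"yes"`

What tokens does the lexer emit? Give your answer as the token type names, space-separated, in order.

pos=0: emit RPAREN ')'
pos=2: enter COMMENT mode (saw '/*')
exit COMMENT mode (now at pos=12)
pos=13: enter COMMENT mode (saw '/*')
exit COMMENT mode (now at pos=20)
pos=20: enter STRING mode
pos=20: emit STR "yes" (now at pos=25)
DONE. 2 tokens: [RPAREN, STR]

Answer: RPAREN STR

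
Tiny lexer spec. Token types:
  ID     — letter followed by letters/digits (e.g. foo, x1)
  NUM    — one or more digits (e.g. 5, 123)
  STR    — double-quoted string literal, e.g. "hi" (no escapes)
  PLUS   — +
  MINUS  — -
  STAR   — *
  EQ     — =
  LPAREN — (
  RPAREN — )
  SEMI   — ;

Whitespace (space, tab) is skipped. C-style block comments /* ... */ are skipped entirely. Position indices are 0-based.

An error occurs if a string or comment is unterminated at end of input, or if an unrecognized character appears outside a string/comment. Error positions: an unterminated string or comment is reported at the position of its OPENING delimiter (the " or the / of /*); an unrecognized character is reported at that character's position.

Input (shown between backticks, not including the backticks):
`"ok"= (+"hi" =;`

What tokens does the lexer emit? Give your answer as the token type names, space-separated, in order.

Answer: STR EQ LPAREN PLUS STR EQ SEMI

Derivation:
pos=0: enter STRING mode
pos=0: emit STR "ok" (now at pos=4)
pos=4: emit EQ '='
pos=6: emit LPAREN '('
pos=7: emit PLUS '+'
pos=8: enter STRING mode
pos=8: emit STR "hi" (now at pos=12)
pos=13: emit EQ '='
pos=14: emit SEMI ';'
DONE. 7 tokens: [STR, EQ, LPAREN, PLUS, STR, EQ, SEMI]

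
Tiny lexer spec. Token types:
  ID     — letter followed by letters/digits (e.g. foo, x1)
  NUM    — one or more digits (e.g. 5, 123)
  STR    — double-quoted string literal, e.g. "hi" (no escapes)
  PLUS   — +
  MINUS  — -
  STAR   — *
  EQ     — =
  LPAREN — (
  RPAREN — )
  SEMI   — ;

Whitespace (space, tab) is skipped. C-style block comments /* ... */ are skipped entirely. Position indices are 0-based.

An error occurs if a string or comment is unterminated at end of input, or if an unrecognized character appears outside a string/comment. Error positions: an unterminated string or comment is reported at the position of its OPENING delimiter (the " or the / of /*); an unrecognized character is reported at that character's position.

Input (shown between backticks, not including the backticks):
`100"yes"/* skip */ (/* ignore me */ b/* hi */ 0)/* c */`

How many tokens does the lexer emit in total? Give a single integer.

Answer: 6

Derivation:
pos=0: emit NUM '100' (now at pos=3)
pos=3: enter STRING mode
pos=3: emit STR "yes" (now at pos=8)
pos=8: enter COMMENT mode (saw '/*')
exit COMMENT mode (now at pos=18)
pos=19: emit LPAREN '('
pos=20: enter COMMENT mode (saw '/*')
exit COMMENT mode (now at pos=35)
pos=36: emit ID 'b' (now at pos=37)
pos=37: enter COMMENT mode (saw '/*')
exit COMMENT mode (now at pos=45)
pos=46: emit NUM '0' (now at pos=47)
pos=47: emit RPAREN ')'
pos=48: enter COMMENT mode (saw '/*')
exit COMMENT mode (now at pos=55)
DONE. 6 tokens: [NUM, STR, LPAREN, ID, NUM, RPAREN]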